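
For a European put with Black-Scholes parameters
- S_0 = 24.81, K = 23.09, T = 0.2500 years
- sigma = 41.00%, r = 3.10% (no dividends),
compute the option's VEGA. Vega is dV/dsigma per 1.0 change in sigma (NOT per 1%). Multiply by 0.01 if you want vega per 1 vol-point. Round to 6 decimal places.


d1 = 0.4907788992; d2 = 0.2857788992
phi(d1) = 0.3536772527; exp(-qT) = 1.0000000000; exp(-rT) = 0.9922799538
Vega = S * exp(-qT) * phi(d1) * sqrt(T) = 24.8100 * 1.0000000000 * 0.3536772527 * 0.5000000000 = 4.387366

Answer: Vega = 4.387366


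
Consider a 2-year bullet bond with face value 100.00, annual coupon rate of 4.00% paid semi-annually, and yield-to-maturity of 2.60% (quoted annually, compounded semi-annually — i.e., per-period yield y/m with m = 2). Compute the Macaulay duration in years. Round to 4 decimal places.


Answer: Macaulay duration = 1.9428 years

Derivation:
Coupon per period c = face * coupon_rate / m = 2.000000
Periods per year m = 2; per-period yield y/m = 0.013000
Number of cashflows N = 4
Cashflows (t years, CF_t, discount factor 1/(1+y/m)^(m*t), PV):
  t = 0.5000: CF_t = 2.000000, DF = 0.987167, PV = 1.974334
  t = 1.0000: CF_t = 2.000000, DF = 0.974498, PV = 1.948997
  t = 1.5000: CF_t = 2.000000, DF = 0.961992, PV = 1.923985
  t = 2.0000: CF_t = 102.000000, DF = 0.949647, PV = 96.863998
Price P = sum_t PV_t = 102.711313
Macaulay numerator sum_t t * PV_t:
  t * PV_t at t = 0.5000: 0.987167
  t * PV_t at t = 1.0000: 1.948997
  t * PV_t at t = 1.5000: 2.885977
  t * PV_t at t = 2.0000: 193.727996
Macaulay duration D = (sum_t t * PV_t) / P = 199.550137 / 102.711313 = 1.942825


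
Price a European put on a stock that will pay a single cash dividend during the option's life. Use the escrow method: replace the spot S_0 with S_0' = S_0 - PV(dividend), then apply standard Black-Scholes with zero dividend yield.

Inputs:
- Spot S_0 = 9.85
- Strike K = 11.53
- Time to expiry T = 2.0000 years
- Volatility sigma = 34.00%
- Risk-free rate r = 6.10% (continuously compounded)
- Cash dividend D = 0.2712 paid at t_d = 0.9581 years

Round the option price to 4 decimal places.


Answer: Price = 2.2019

Derivation:
PV(D) = D * exp(-r * t_d) = 0.2712 * 0.94323097 = 0.25580424
S_0' = S_0 - PV(D) = 9.8500 - 0.25580424 = 9.59419576
d1 = (ln(S_0'/K) + (r + sigma^2/2)*T) / (sigma*sqrt(T)) = 0.11190167
d2 = d1 - sigma*sqrt(T) = -0.36893094
exp(-rT) = 0.88514837
N(-d1) = 0.45545069; N(-d2) = 0.64391040
P = K * exp(-rT) * N(-d2) - S_0' * N(-d1) = 11.5300 * 0.88514837 * 0.64391040 - 9.59419576 * 0.45545069 = 2.2019


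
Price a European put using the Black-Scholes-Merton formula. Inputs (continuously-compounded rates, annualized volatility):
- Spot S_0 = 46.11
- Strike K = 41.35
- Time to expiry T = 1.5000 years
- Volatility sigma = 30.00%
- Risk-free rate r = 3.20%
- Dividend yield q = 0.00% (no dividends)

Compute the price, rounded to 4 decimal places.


d1 = (ln(S/K) + (r - q + 0.5*sigma^2) * T) / (sigma * sqrt(T)) = 0.61089573
d2 = d1 - sigma * sqrt(T) = 0.24347227
exp(-rT) = 0.95313379; exp(-qT) = 1.00000000
P = K * exp(-rT) * N(-d2) - S_0 * exp(-qT) * N(-d1)
N(-d1) = 0.27063430; N(-d2) = 0.40381978
P = 41.3500 * 0.95313379 * 0.40381978 - 46.1100 * 1.00000000 * 0.27063430 = 3.4364

Answer: Price = 3.4364


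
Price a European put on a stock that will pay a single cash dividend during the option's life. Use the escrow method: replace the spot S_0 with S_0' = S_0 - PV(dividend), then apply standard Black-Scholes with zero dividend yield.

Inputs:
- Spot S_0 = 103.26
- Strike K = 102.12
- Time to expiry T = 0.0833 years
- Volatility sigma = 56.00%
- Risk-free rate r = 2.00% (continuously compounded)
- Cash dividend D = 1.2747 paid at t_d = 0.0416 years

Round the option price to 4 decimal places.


PV(D) = D * exp(-r * t_d) = 1.2747 * 0.99916835 = 1.27363989
S_0' = S_0 - PV(D) = 103.2600 - 1.27363989 = 101.98636011
d1 = (ln(S_0'/K) + (r + sigma^2/2)*T) / (sigma*sqrt(T)) = 0.08301851
d2 = d1 - sigma*sqrt(T) = -0.07860723
exp(-rT) = 0.99833539
N(-d1) = 0.46691841; N(-d2) = 0.53132748
P = K * exp(-rT) * N(-d2) - S_0' * N(-d1) = 102.1200 * 0.99833539 * 0.53132748 - 101.98636011 * 0.46691841 = 6.5495

Answer: Price = 6.5495


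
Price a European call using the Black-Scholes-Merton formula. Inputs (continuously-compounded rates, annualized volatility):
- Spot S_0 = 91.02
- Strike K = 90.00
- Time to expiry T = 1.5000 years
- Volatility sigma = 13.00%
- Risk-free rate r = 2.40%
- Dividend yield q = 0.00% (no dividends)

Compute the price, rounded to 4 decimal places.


d1 = (ln(S/K) + (r - q + 0.5*sigma^2) * T) / (sigma * sqrt(T)) = 0.37649657
d2 = d1 - sigma * sqrt(T) = 0.21727974
exp(-rT) = 0.96464029; exp(-qT) = 1.00000000
C = S_0 * exp(-qT) * N(d1) - K * exp(-rT) * N(d2)
N(d1) = 0.64672612; N(d2) = 0.58600483
C = 91.0200 * 1.00000000 * 0.64672612 - 90.0000 * 0.96464029 * 0.58600483 = 7.9895

Answer: Price = 7.9895


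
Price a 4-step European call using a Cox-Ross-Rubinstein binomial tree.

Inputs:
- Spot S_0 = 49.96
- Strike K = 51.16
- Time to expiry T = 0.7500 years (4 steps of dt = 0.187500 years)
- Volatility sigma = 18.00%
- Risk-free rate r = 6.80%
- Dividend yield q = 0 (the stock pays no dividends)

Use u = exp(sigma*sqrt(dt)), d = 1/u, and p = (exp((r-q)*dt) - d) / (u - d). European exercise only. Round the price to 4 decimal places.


Answer: Price = V(0,0) = 3.7685

Derivation:
dt = T/N = 0.187500
u = exp(sigma*sqrt(dt)) = 1.081060; d = 1/u = 0.925018
p = (exp((r-q)*dt) - d) / (u - d) = 0.562756
Discount per step: exp(-r*dt) = 0.987331
Stock lattice S(k, i) with i counting down-moves:
  k=0: S(0,0) = 49.9600
  k=1: S(1,0) = 54.0098; S(1,1) = 46.2139
  k=2: S(2,0) = 58.3878; S(2,1) = 49.9600; S(2,2) = 42.7487
  k=3: S(3,0) = 63.1207; S(3,1) = 54.0098; S(3,2) = 46.2139; S(3,3) = 39.5433
  k=4: S(4,0) = 68.2373; S(4,1) = 58.3878; S(4,2) = 49.9600; S(4,3) = 42.7487; S(4,4) = 36.5782
Terminal payoffs V(N, i) = max(S_T - K, 0):
  V(4,0) = 17.077334; V(4,1) = 7.227817; V(4,2) = 0.000000; V(4,3) = 0.000000; V(4,4) = 0.000000
Backward induction: V(k, i) = exp(-r*dt) * [p * V(k+1, i) + (1-p) * V(k+1, i+1)].
  V(3,0) = exp(-r*dt) * [p*17.077334 + (1-p)*7.227817] = 12.608898
  V(3,1) = exp(-r*dt) * [p*7.227817 + (1-p)*0.000000] = 4.015966
  V(3,2) = exp(-r*dt) * [p*0.000000 + (1-p)*0.000000] = 0.000000
  V(3,3) = exp(-r*dt) * [p*0.000000 + (1-p)*0.000000] = 0.000000
  V(2,0) = exp(-r*dt) * [p*12.608898 + (1-p)*4.015966] = 8.739547
  V(2,1) = exp(-r*dt) * [p*4.015966 + (1-p)*0.000000] = 2.231376
  V(2,2) = exp(-r*dt) * [p*0.000000 + (1-p)*0.000000] = 0.000000
  V(1,0) = exp(-r*dt) * [p*8.739547 + (1-p)*2.231376] = 5.819218
  V(1,1) = exp(-r*dt) * [p*2.231376 + (1-p)*0.000000] = 1.239811
  V(0,0) = exp(-r*dt) * [p*5.819218 + (1-p)*1.239811] = 3.768543


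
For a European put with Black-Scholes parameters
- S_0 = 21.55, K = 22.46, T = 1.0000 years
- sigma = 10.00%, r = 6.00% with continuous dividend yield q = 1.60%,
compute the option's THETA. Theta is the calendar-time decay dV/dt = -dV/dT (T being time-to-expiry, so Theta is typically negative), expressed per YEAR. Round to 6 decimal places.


d1 = 0.0763986724; d2 = -0.0236013276
phi(d1) = 0.3977797130; exp(-qT) = 0.9841273201; exp(-rT) = 0.9417645336
Theta = -S*exp(-qT)*phi(d1)*sigma/(2*sqrt(T)) + r*K*exp(-rT)*N(-d2) - q*S*exp(-qT)*N(-d1)
N(-d1) = 0.4695509629; N(-d2) = 0.5094146934; sqrt(T) = 1.0000000000
Term 1 = -21.5500 * 0.9841273201 * 0.3977797130 * 0.1000 / (2 * 1.0000000000) = -0.4218044889
Term 2 = 0.0600 * 22.4600 * 0.9417645336 * 0.5094146934 = 0.6465093362
Term 3 = -0.0160 * 21.5500 * 0.9841273201 * 0.4695509629 = -0.1593313665
Theta = -0.4218044889 + (0.6465093362) + (-0.1593313665) = 0.065373

Answer: Theta = 0.065373


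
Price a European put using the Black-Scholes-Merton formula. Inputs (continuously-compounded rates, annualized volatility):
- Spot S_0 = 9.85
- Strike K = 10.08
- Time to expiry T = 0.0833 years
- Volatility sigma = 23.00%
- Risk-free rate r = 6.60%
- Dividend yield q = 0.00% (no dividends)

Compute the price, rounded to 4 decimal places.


Answer: Price = 0.3597

Derivation:
d1 = (ln(S/K) + (r - q + 0.5*sigma^2) * T) / (sigma * sqrt(T)) = -0.23170019
d2 = d1 - sigma * sqrt(T) = -0.29808220
exp(-rT) = 0.99451729; exp(-qT) = 1.00000000
P = K * exp(-rT) * N(-d2) - S_0 * exp(-qT) * N(-d1)
N(-d1) = 0.59161456; N(-d2) = 0.61717978
P = 10.0800 * 0.99451729 * 0.61717978 - 9.8500 * 1.00000000 * 0.59161456 = 0.3597


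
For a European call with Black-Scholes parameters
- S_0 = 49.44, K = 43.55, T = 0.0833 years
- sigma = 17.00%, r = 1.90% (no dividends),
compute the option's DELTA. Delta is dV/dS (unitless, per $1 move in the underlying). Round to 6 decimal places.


Answer: Delta = 0.995881

Derivation:
d1 = 2.6421401938; d2 = 2.5930752369
phi(d1) = 0.0121625839; exp(-qT) = 1.0000000000; exp(-rT) = 0.9984185518
N(d1) = 0.9958808026
Delta = exp(-qT) * N(d1) = 1.0000000000 * 0.9958808026 = 0.995881


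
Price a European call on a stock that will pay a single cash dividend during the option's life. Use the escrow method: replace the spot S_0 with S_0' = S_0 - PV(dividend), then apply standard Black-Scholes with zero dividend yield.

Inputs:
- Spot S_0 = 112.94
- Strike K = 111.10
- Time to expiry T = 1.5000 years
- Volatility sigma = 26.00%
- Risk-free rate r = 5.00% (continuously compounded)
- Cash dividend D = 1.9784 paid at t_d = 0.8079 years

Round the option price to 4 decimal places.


PV(D) = D * exp(-r * t_d) = 1.9784 * 0.96041000 = 1.90007515
S_0' = S_0 - PV(D) = 112.9400 - 1.90007515 = 111.03992485
d1 = (ln(S_0'/K) + (r + sigma^2/2)*T) / (sigma*sqrt(T)) = 0.39304614
d2 = d1 - sigma*sqrt(T) = 0.07461247
exp(-rT) = 0.92774349
N(d1) = 0.65285730; N(d2) = 0.52973848
C = S_0' * N(d1) - K * exp(-rT) * N(d2) = 111.03992485 * 0.65285730 - 111.1000 * 0.92774349 * 0.52973848 = 17.8919

Answer: Price = 17.8919


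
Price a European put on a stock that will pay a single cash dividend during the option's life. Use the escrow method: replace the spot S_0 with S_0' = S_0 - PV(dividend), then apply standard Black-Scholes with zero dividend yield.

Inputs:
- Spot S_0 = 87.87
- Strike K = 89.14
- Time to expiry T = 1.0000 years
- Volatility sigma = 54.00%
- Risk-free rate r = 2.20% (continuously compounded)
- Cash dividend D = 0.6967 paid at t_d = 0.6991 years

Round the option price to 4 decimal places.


PV(D) = D * exp(-r * t_d) = 0.6967 * 0.98473747 = 0.68606660
S_0' = S_0 - PV(D) = 87.8700 - 0.68606660 = 87.18393340
d1 = (ln(S_0'/K) + (r + sigma^2/2)*T) / (sigma*sqrt(T)) = 0.26965166
d2 = d1 - sigma*sqrt(T) = -0.27034834
exp(-rT) = 0.97824024
N(-d1) = 0.39371413; N(-d2) = 0.60655386
P = K * exp(-rT) * N(-d2) - S_0' * N(-d1) = 89.1400 * 0.97824024 * 0.60655386 - 87.18393340 * 0.39371413 = 18.5662

Answer: Price = 18.5662


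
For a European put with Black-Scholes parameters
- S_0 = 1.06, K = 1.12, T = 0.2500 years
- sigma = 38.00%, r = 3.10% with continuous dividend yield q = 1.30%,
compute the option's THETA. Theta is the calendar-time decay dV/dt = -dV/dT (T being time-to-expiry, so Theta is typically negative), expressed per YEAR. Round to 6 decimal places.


d1 = -0.1711040904; d2 = -0.3611040904
phi(d1) = 0.3931449765; exp(-qT) = 0.9967552755; exp(-rT) = 0.9922799538
Theta = -S*exp(-qT)*phi(d1)*sigma/(2*sqrt(T)) + r*K*exp(-rT)*N(-d2) - q*S*exp(-qT)*N(-d1)
N(-d1) = 0.5679290402; N(-d2) = 0.6409891822; sqrt(T) = 0.5000000000
Term 1 = -1.0600 * 0.9967552755 * 0.3931449765 * 0.3800 / (2 * 0.5000000000) = -0.1578449659
Term 2 = 0.0310 * 1.1200 * 0.9922799538 * 0.6409891822 = 0.0220833337
Term 3 = -0.0130 * 1.0600 * 0.9967552755 * 0.5679290402 = -0.0078006688
Theta = -0.1578449659 + (0.0220833337) + (-0.0078006688) = -0.143562

Answer: Theta = -0.143562


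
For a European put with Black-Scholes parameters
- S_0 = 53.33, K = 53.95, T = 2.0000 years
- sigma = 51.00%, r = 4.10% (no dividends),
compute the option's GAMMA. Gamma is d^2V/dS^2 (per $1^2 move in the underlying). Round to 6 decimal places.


d1 = 0.4582902313; d2 = -0.2629586855
phi(d1) = 0.3591721420; exp(-qT) = 1.0000000000; exp(-rT) = 0.9212719587
Gamma = exp(-qT) * phi(d1) / (S * sigma * sqrt(T)) = 1.0000000000 * 0.3591721420 / (53.3300 * 0.5100 * 1.4142135624) = 0.009338

Answer: Gamma = 0.009338


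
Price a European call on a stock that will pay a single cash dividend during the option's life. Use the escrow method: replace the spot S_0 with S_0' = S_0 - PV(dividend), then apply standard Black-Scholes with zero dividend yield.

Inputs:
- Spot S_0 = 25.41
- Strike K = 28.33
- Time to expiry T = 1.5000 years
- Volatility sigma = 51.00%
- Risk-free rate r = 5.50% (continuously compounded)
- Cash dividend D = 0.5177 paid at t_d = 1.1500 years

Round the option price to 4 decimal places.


Answer: Price = 5.6886

Derivation:
PV(D) = D * exp(-r * t_d) = 0.5177 * 0.93870877 = 0.48596953
S_0' = S_0 - PV(D) = 25.4100 - 0.48596953 = 24.92403047
d1 = (ln(S_0'/K) + (r + sigma^2/2)*T) / (sigma*sqrt(T)) = 0.23932332
d2 = d1 - sigma*sqrt(T) = -0.38529657
exp(-rT) = 0.92081144
N(d1) = 0.59457256; N(d2) = 0.35000885
C = S_0' * N(d1) - K * exp(-rT) * N(d2) = 24.92403047 * 0.59457256 - 28.3300 * 0.92081144 * 0.35000885 = 5.6886


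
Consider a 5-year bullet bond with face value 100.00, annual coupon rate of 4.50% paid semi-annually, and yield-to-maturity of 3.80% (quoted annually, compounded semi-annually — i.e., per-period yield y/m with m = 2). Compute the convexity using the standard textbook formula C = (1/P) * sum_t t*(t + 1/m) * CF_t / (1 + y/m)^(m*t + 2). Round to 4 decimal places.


Answer: Convexity = 23.2666

Derivation:
Coupon per period c = face * coupon_rate / m = 2.250000
Periods per year m = 2; per-period yield y/m = 0.019000
Number of cashflows N = 10
Cashflows (t years, CF_t, discount factor 1/(1+y/m)^(m*t), PV):
  t = 0.5000: CF_t = 2.250000, DF = 0.981354, PV = 2.208047
  t = 1.0000: CF_t = 2.250000, DF = 0.963056, PV = 2.166876
  t = 1.5000: CF_t = 2.250000, DF = 0.945099, PV = 2.126473
  t = 2.0000: CF_t = 2.250000, DF = 0.927477, PV = 2.086824
  t = 2.5000: CF_t = 2.250000, DF = 0.910184, PV = 2.047913
  t = 3.0000: CF_t = 2.250000, DF = 0.893213, PV = 2.009729
  t = 3.5000: CF_t = 2.250000, DF = 0.876558, PV = 1.972256
  t = 4.0000: CF_t = 2.250000, DF = 0.860214, PV = 1.935482
  t = 4.5000: CF_t = 2.250000, DF = 0.844175, PV = 1.899393
  t = 5.0000: CF_t = 102.250000, DF = 0.828434, PV = 84.707424
Price P = sum_t PV_t = 103.160418
Convexity numerator sum_t t*(t + 1/m) * CF_t / (1+y/m)^(m*t + 2):
  t = 0.5000: term = 1.063237
  t = 1.0000: term = 3.130236
  t = 1.5000: term = 6.143740
  t = 2.0000: term = 10.048643
  t = 2.5000: term = 14.791918
  t = 3.0000: term = 20.322557
  t = 3.5000: term = 26.591504
  t = 4.0000: term = 33.551596
  t = 4.5000: term = 41.157502
  t = 5.0000: term = 2243.395283
Convexity = (1/P) * sum = 2400.196216 / 103.160418 = 23.266639


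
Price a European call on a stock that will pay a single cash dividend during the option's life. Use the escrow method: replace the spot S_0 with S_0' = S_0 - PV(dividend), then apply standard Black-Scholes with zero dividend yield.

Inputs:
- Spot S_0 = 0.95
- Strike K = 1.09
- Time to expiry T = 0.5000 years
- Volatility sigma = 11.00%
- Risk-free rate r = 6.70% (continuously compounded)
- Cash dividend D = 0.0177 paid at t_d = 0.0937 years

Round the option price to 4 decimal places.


Answer: Price = 0.0019

Derivation:
PV(D) = D * exp(-r * t_d) = 0.0177 * 0.99374176 = 0.01758923
S_0' = S_0 - PV(D) = 0.9500 - 0.01758923 = 0.93241077
d1 = (ln(S_0'/K) + (r + sigma^2/2)*T) / (sigma*sqrt(T)) = -1.53807960
d2 = d1 - sigma*sqrt(T) = -1.61586134
exp(-rT) = 0.96705491
N(d1) = 0.06201458; N(d2) = 0.05306215
C = S_0' * N(d1) - K * exp(-rT) * N(d2) = 0.93241077 * 0.06201458 - 1.0900 * 0.96705491 * 0.05306215 = 0.0019


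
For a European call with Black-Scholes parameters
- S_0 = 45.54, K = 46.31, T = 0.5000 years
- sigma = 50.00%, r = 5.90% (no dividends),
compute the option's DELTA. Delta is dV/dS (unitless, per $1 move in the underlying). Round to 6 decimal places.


Answer: Delta = 0.584255

Derivation:
d1 = 0.2127914543; d2 = -0.1407619363
phi(d1) = 0.3900116632; exp(-qT) = 1.0000000000; exp(-rT) = 0.9709308776
N(d1) = 0.5842551852
Delta = exp(-qT) * N(d1) = 1.0000000000 * 0.5842551852 = 0.584255


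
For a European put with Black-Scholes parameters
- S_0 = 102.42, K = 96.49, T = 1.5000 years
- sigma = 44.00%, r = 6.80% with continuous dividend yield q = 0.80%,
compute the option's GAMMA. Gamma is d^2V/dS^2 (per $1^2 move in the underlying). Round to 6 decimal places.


d1 = 0.5471318166; d2 = 0.0082440732
phi(d1) = 0.3434838633; exp(-qT) = 0.9880717129; exp(-rT) = 0.9030295517
Gamma = exp(-qT) * phi(d1) / (S * sigma * sqrt(T)) = 0.9880717129 * 0.3434838633 / (102.4200 * 0.4400 * 1.2247448714) = 0.006149

Answer: Gamma = 0.006149


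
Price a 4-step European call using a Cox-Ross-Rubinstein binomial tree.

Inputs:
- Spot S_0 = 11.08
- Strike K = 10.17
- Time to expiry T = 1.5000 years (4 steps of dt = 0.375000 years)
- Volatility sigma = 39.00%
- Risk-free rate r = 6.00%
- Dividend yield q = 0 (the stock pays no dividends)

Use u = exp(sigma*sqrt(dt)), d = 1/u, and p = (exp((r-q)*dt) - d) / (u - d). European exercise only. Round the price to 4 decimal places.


dt = T/N = 0.375000
u = exp(sigma*sqrt(dt)) = 1.269757; d = 1/u = 0.787552
p = (exp((r-q)*dt) - d) / (u - d) = 0.487765
Discount per step: exp(-r*dt) = 0.977751
Stock lattice S(k, i) with i counting down-moves:
  k=0: S(0,0) = 11.0800
  k=1: S(1,0) = 14.0689; S(1,1) = 8.7261
  k=2: S(2,0) = 17.8641; S(2,1) = 11.0800; S(2,2) = 6.8722
  k=3: S(3,0) = 22.6830; S(3,1) = 14.0689; S(3,2) = 8.7261; S(3,3) = 5.4123
  k=4: S(4,0) = 28.8019; S(4,1) = 17.8641; S(4,2) = 11.0800; S(4,3) = 6.8722; S(4,4) = 4.2624
Terminal payoffs V(N, i) = max(S_T - K, 0):
  V(4,0) = 18.631938; V(4,1) = 7.694083; V(4,2) = 0.910000; V(4,3) = 0.000000; V(4,4) = 0.000000
Backward induction: V(k, i) = exp(-r*dt) * [p * V(k+1, i) + (1-p) * V(k+1, i+1)].
  V(3,0) = exp(-r*dt) * [p*18.631938 + (1-p)*7.694083] = 12.739308
  V(3,1) = exp(-r*dt) * [p*7.694083 + (1-p)*0.910000] = 4.125173
  V(3,2) = exp(-r*dt) * [p*0.910000 + (1-p)*0.000000] = 0.433991
  V(3,3) = exp(-r*dt) * [p*0.000000 + (1-p)*0.000000] = 0.000000
  V(2,0) = exp(-r*dt) * [p*12.739308 + (1-p)*4.125173] = 8.141589
  V(2,1) = exp(-r*dt) * [p*4.125173 + (1-p)*0.433991] = 2.184709
  V(2,2) = exp(-r*dt) * [p*0.433991 + (1-p)*0.000000] = 0.206976
  V(1,0) = exp(-r*dt) * [p*8.141589 + (1-p)*2.184709] = 4.977017
  V(1,1) = exp(-r*dt) * [p*2.184709 + (1-p)*0.206976] = 1.145578
  V(0,0) = exp(-r*dt) * [p*4.977017 + (1-p)*1.145578] = 2.947355

Answer: Price = V(0,0) = 2.9474


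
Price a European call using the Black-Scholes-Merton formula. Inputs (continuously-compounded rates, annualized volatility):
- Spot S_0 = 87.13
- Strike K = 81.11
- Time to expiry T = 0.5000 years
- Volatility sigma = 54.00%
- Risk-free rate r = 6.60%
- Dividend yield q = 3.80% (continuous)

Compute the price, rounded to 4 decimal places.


d1 = (ln(S/K) + (r - q + 0.5*sigma^2) * T) / (sigma * sqrt(T)) = 0.41508477
d2 = d1 - sigma * sqrt(T) = 0.03324711
exp(-rT) = 0.96753856; exp(-qT) = 0.98117936
C = S_0 * exp(-qT) * N(d1) - K * exp(-rT) * N(d2)
N(d1) = 0.66096008; N(d2) = 0.51326123
C = 87.1300 * 0.98117936 * 0.66096008 - 81.1100 * 0.96753856 * 0.51326123 = 16.2264

Answer: Price = 16.2264


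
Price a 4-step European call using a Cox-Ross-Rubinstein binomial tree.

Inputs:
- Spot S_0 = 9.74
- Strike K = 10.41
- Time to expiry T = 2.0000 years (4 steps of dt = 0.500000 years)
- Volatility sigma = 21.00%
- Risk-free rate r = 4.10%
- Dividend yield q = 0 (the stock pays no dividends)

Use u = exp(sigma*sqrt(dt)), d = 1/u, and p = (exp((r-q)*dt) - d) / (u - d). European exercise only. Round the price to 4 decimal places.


dt = T/N = 0.500000
u = exp(sigma*sqrt(dt)) = 1.160084; d = 1/u = 0.862007
p = (exp((r-q)*dt) - d) / (u - d) = 0.532429
Discount per step: exp(-r*dt) = 0.979709
Stock lattice S(k, i) with i counting down-moves:
  k=0: S(0,0) = 9.7400
  k=1: S(1,0) = 11.2992; S(1,1) = 8.3959
  k=2: S(2,0) = 13.1080; S(2,1) = 9.7400; S(2,2) = 7.2374
  k=3: S(3,0) = 15.2064; S(3,1) = 11.2992; S(3,2) = 8.3959; S(3,3) = 6.2387
  k=4: S(4,0) = 17.6407; S(4,1) = 13.1080; S(4,2) = 9.7400; S(4,3) = 7.2374; S(4,4) = 5.3778
Terminal payoffs V(N, i) = max(S_T - K, 0):
  V(4,0) = 7.230737; V(4,1) = 2.698042; V(4,2) = 0.000000; V(4,3) = 0.000000; V(4,4) = 0.000000
Backward induction: V(k, i) = exp(-r*dt) * [p * V(k+1, i) + (1-p) * V(k+1, i+1)].
  V(3,0) = exp(-r*dt) * [p*7.230737 + (1-p)*2.698042] = 5.007663
  V(3,1) = exp(-r*dt) * [p*2.698042 + (1-p)*0.000000] = 1.407367
  V(3,2) = exp(-r*dt) * [p*0.000000 + (1-p)*0.000000] = 0.000000
  V(3,3) = exp(-r*dt) * [p*0.000000 + (1-p)*0.000000] = 0.000000
  V(2,0) = exp(-r*dt) * [p*5.007663 + (1-p)*1.407367] = 3.256814
  V(2,1) = exp(-r*dt) * [p*1.407367 + (1-p)*0.000000] = 0.734118
  V(2,2) = exp(-r*dt) * [p*0.000000 + (1-p)*0.000000] = 0.000000
  V(1,0) = exp(-r*dt) * [p*3.256814 + (1-p)*0.734118] = 2.035124
  V(1,1) = exp(-r*dt) * [p*0.734118 + (1-p)*0.000000] = 0.382934
  V(0,0) = exp(-r*dt) * [p*2.035124 + (1-p)*0.382934] = 1.236987

Answer: Price = V(0,0) = 1.2370


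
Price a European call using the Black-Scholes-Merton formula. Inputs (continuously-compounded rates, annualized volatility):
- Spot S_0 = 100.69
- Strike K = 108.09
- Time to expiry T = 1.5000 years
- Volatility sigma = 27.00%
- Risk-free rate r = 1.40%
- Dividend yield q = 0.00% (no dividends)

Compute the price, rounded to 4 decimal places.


d1 = (ln(S/K) + (r - q + 0.5*sigma^2) * T) / (sigma * sqrt(T)) = 0.01438630
d2 = d1 - sigma * sqrt(T) = -0.31629482
exp(-rT) = 0.97921896; exp(-qT) = 1.00000000
C = S_0 * exp(-qT) * N(d1) - K * exp(-rT) * N(d2)
N(d1) = 0.50573910; N(d2) = 0.37588937
C = 100.6900 * 1.00000000 * 0.50573910 - 108.0900 * 0.97921896 * 0.37588937 = 11.1373

Answer: Price = 11.1373


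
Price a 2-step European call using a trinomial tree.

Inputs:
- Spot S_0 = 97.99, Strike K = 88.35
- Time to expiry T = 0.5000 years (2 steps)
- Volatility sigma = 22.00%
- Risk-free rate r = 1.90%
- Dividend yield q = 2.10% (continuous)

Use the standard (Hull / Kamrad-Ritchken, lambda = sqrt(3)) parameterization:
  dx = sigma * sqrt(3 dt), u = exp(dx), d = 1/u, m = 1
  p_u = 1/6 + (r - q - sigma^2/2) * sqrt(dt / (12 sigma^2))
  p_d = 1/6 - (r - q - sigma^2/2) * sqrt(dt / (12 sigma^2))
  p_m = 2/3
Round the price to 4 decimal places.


dt = T/N = 0.250000; dx = sigma*sqrt(3*dt) = 0.190526
u = exp(dx) = 1.209885; d = 1/u = 0.826525
p_u = 0.149477, p_m = 0.666667, p_d = 0.183856
Discount per step: exp(-r*dt) = 0.995261
Stock lattice S(k, j) with j the centered position index:
  k=0: S(0,+0) = 97.9900
  k=1: S(1,-1) = 80.9911; S(1,+0) = 97.9900; S(1,+1) = 118.5567
  k=2: S(2,-2) = 66.9412; S(2,-1) = 80.9911; S(2,+0) = 97.9900; S(2,+1) = 118.5567; S(2,+2) = 143.4400
Terminal payoffs V(N, j) = max(S_T - K, 0):
  V(2,-2) = 0.000000; V(2,-1) = 0.000000; V(2,+0) = 9.640000; V(2,+1) = 30.206664; V(2,+2) = 55.089969
Backward induction: V(k, j) = exp(-r*dt) * [p_u * V(k+1, j+1) + p_m * V(k+1, j) + p_d * V(k+1, j-1)]
  V(1,-1) = exp(-r*dt) * [p_u*9.640000 + p_m*0.000000 + p_d*0.000000] = 1.434134
  V(1,+0) = exp(-r*dt) * [p_u*30.206664 + p_m*9.640000 + p_d*0.000000] = 10.890029
  V(1,+1) = exp(-r*dt) * [p_u*55.089969 + p_m*30.206664 + p_d*9.640000] = 30.002003
  V(0,+0) = exp(-r*dt) * [p_u*30.002003 + p_m*10.890029 + p_d*1.434134] = 11.951410

Answer: Price = V(0,0) = 11.9514


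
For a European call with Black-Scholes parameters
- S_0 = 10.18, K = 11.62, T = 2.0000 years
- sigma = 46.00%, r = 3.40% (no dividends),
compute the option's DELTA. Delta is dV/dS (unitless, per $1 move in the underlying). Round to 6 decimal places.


d1 = 0.2264236765; d2 = -0.4241145622
phi(d1) = 0.3888458160; exp(-qT) = 1.0000000000; exp(-rT) = 0.9342604736
N(d1) = 0.5895640426
Delta = exp(-qT) * N(d1) = 1.0000000000 * 0.5895640426 = 0.589564

Answer: Delta = 0.589564


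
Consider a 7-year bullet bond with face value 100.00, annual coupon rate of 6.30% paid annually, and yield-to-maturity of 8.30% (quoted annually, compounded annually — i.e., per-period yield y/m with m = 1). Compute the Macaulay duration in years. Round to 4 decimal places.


Answer: Macaulay duration = 5.7993 years

Derivation:
Coupon per period c = face * coupon_rate / m = 6.300000
Periods per year m = 1; per-period yield y/m = 0.083000
Number of cashflows N = 7
Cashflows (t years, CF_t, discount factor 1/(1+y/m)^(m*t), PV):
  t = 1.0000: CF_t = 6.300000, DF = 0.923361, PV = 5.817175
  t = 2.0000: CF_t = 6.300000, DF = 0.852596, PV = 5.371352
  t = 3.0000: CF_t = 6.300000, DF = 0.787254, PV = 4.959697
  t = 4.0000: CF_t = 6.300000, DF = 0.726919, PV = 4.579591
  t = 5.0000: CF_t = 6.300000, DF = 0.671209, PV = 4.228616
  t = 6.0000: CF_t = 6.300000, DF = 0.619768, PV = 3.904539
  t = 7.0000: CF_t = 106.300000, DF = 0.572270, PV = 60.832276
Price P = sum_t PV_t = 89.693247
Macaulay numerator sum_t t * PV_t:
  t * PV_t at t = 1.0000: 5.817175
  t * PV_t at t = 2.0000: 10.742705
  t * PV_t at t = 3.0000: 14.879092
  t * PV_t at t = 4.0000: 18.318365
  t * PV_t at t = 5.0000: 21.143081
  t * PV_t at t = 6.0000: 23.427236
  t * PV_t at t = 7.0000: 425.825934
Macaulay duration D = (sum_t t * PV_t) / P = 520.153588 / 89.693247 = 5.799250


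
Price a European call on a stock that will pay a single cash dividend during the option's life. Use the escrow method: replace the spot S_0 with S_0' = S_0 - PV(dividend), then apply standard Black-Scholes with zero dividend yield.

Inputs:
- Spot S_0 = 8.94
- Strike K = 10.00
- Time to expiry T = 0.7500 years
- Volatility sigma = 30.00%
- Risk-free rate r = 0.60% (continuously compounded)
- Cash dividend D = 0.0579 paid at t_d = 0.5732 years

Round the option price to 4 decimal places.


Answer: Price = 0.5287

Derivation:
PV(D) = D * exp(-r * t_d) = 0.0579 * 0.99656671 = 0.05770121
S_0' = S_0 - PV(D) = 8.9400 - 0.05770121 = 8.88229879
d1 = (ln(S_0'/K) + (r + sigma^2/2)*T) / (sigma*sqrt(T)) = -0.30897745
d2 = d1 - sigma*sqrt(T) = -0.56878507
exp(-rT) = 0.99551011
N(d1) = 0.37866934; N(d2) = 0.28475100
C = S_0' * N(d1) - K * exp(-rT) * N(d2) = 8.88229879 * 0.37866934 - 10.0000 * 0.99551011 * 0.28475100 = 0.5287


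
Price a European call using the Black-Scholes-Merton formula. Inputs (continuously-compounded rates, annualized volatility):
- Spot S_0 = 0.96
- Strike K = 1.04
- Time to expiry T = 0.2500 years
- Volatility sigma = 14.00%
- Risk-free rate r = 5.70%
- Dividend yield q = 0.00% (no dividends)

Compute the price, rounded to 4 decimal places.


d1 = (ln(S/K) + (r - q + 0.5*sigma^2) * T) / (sigma * sqrt(T)) = -0.90489582
d2 = d1 - sigma * sqrt(T) = -0.97489582
exp(-rT) = 0.98585105; exp(-qT) = 1.00000000
C = S_0 * exp(-qT) * N(d1) - K * exp(-rT) * N(d2)
N(d1) = 0.18276029; N(d2) = 0.16480597
C = 0.9600 * 1.00000000 * 0.18276029 - 1.0400 * 0.98585105 * 0.16480597 = 0.0065

Answer: Price = 0.0065


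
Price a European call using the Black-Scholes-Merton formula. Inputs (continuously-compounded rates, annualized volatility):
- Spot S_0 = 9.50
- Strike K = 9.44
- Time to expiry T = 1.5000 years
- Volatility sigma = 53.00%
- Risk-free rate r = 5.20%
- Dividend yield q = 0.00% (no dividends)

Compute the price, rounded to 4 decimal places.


Answer: Price = 2.7229

Derivation:
d1 = (ln(S/K) + (r - q + 0.5*sigma^2) * T) / (sigma * sqrt(T)) = 0.45448174
d2 = d1 - sigma * sqrt(T) = -0.19463304
exp(-rT) = 0.92496443; exp(-qT) = 1.00000000
C = S_0 * exp(-qT) * N(d1) - K * exp(-rT) * N(d2)
N(d1) = 0.67525894; N(d2) = 0.42284012
C = 9.5000 * 1.00000000 * 0.67525894 - 9.4400 * 0.92496443 * 0.42284012 = 2.7229


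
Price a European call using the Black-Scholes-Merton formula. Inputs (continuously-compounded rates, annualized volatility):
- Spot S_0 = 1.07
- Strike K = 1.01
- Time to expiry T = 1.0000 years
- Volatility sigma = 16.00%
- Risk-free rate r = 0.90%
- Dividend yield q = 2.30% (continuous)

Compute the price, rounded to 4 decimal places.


d1 = (ln(S/K) + (r - q + 0.5*sigma^2) * T) / (sigma * sqrt(T)) = 0.35317699
d2 = d1 - sigma * sqrt(T) = 0.19317699
exp(-rT) = 0.99104038; exp(-qT) = 0.97726248
C = S_0 * exp(-qT) * N(d1) - K * exp(-rT) * N(d2)
N(d1) = 0.63802212; N(d2) = 0.57658982
C = 1.0700 * 0.97726248 * 0.63802212 - 1.0100 * 0.99104038 * 0.57658982 = 0.0900

Answer: Price = 0.0900


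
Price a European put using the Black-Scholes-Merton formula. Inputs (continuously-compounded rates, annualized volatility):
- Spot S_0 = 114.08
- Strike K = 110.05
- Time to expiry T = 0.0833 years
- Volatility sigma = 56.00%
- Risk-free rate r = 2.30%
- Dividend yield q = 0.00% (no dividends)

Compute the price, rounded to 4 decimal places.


Answer: Price = 5.2876

Derivation:
d1 = (ln(S/K) + (r - q + 0.5*sigma^2) * T) / (sigma * sqrt(T)) = 0.31518797
d2 = d1 - sigma * sqrt(T) = 0.15356223
exp(-rT) = 0.99808593; exp(-qT) = 1.00000000
P = K * exp(-rT) * N(-d2) - S_0 * exp(-qT) * N(-d1)
N(-d1) = 0.37630947; N(-d2) = 0.43897746
P = 110.0500 * 0.99808593 * 0.43897746 - 114.0800 * 1.00000000 * 0.37630947 = 5.2876


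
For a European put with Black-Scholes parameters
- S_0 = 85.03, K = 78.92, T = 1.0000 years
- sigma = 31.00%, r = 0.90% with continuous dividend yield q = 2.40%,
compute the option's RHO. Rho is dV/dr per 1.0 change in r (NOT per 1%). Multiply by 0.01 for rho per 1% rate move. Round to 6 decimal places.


Answer: Rho = -37.947252

Derivation:
d1 = 0.3471595298; d2 = 0.0371595298
phi(d1) = 0.3756120678; exp(-qT) = 0.9762857098; exp(-rT) = 0.9910403788
N(-d2) = 0.4851789034
Rho = -K*T*exp(-rT)*N(-d2) = -78.9200 * 1.0000 * 0.9910403788 * 0.4851789034 = -37.947252


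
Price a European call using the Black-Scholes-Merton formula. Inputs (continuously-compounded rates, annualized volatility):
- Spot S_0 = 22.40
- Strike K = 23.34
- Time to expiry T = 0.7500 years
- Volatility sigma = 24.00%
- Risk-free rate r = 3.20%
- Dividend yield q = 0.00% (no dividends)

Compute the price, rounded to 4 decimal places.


Answer: Price = 1.6831

Derivation:
d1 = (ln(S/K) + (r - q + 0.5*sigma^2) * T) / (sigma * sqrt(T)) = 0.02161374
d2 = d1 - sigma * sqrt(T) = -0.18623235
exp(-rT) = 0.97628571; exp(-qT) = 1.00000000
C = S_0 * exp(-qT) * N(d1) - K * exp(-rT) * N(d2)
N(d1) = 0.50862196; N(d2) = 0.42613128
C = 22.4000 * 1.00000000 * 0.50862196 - 23.3400 * 0.97628571 * 0.42613128 = 1.6831


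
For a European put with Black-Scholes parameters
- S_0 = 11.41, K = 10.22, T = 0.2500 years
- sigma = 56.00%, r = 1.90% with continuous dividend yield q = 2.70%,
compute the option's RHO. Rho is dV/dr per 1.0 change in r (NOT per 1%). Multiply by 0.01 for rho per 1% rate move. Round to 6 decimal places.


d1 = 0.5262270682; d2 = 0.2462270682
phi(d1) = 0.3473591580; exp(-qT) = 0.9932727301; exp(-rT) = 0.9952612634
N(-d2) = 0.4027532315
Rho = -K*T*exp(-rT)*N(-d2) = -10.2200 * 0.2500 * 0.9952612634 * 0.4027532315 = -1.024158

Answer: Rho = -1.024158


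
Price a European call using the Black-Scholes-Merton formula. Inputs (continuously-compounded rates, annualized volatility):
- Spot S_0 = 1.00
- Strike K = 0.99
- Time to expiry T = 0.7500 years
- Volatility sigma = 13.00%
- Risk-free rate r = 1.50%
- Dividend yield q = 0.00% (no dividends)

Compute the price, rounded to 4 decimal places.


Answer: Price = 0.0557

Derivation:
d1 = (ln(S/K) + (r - q + 0.5*sigma^2) * T) / (sigma * sqrt(T)) = 0.24548788
d2 = d1 - sigma * sqrt(T) = 0.13290457
exp(-rT) = 0.98881304; exp(-qT) = 1.00000000
C = S_0 * exp(-qT) * N(d1) - K * exp(-rT) * N(d2)
N(d1) = 0.59696065; N(d2) = 0.55286558
C = 1.0000 * 1.00000000 * 0.59696065 - 0.9900 * 0.98881304 * 0.55286558 = 0.0557


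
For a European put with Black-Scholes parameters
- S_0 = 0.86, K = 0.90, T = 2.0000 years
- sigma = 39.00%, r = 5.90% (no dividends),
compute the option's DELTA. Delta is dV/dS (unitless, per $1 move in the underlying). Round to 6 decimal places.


Answer: Delta = -0.341898

Derivation:
d1 = 0.4072892015; d2 = -0.1442540878
phi(d1) = 0.3671881911; exp(-qT) = 1.0000000000; exp(-rT) = 0.8886960526
N(-d1) = 0.3418977965
Delta = -exp(-qT) * N(-d1) = -1.0000000000 * 0.3418977965 = -0.341898


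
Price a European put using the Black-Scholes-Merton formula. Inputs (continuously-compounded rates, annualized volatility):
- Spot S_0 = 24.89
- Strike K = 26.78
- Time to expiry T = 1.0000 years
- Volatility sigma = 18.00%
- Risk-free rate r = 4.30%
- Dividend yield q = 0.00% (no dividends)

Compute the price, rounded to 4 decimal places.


d1 = (ln(S/K) + (r - q + 0.5*sigma^2) * T) / (sigma * sqrt(T)) = -0.07771791
d2 = d1 - sigma * sqrt(T) = -0.25771791
exp(-rT) = 0.95791139; exp(-qT) = 1.00000000
P = K * exp(-rT) * N(-d2) - S_0 * exp(-qT) * N(-d1)
N(-d1) = 0.53097378; N(-d2) = 0.60168769
P = 26.7800 * 0.95791139 * 0.60168769 - 24.8900 * 1.00000000 * 0.53097378 = 2.2191

Answer: Price = 2.2191


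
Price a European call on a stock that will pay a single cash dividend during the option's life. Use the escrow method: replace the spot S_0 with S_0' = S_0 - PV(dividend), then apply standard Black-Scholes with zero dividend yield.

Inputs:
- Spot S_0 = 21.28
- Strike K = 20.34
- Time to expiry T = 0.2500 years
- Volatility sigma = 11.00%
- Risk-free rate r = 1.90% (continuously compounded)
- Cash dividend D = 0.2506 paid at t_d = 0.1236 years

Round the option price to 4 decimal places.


Answer: Price = 0.9504

Derivation:
PV(D) = D * exp(-r * t_d) = 0.2506 * 0.99765436 = 0.25001218
S_0' = S_0 - PV(D) = 21.2800 - 0.25001218 = 21.02998782
d1 = (ln(S_0'/K) + (r + sigma^2/2)*T) / (sigma*sqrt(T)) = 0.72040945
d2 = d1 - sigma*sqrt(T) = 0.66540945
exp(-rT) = 0.99526126
N(d1) = 0.76436353; N(d2) = 0.74710568
C = S_0' * N(d1) - K * exp(-rT) * N(d2) = 21.02998782 * 0.76436353 - 20.3400 * 0.99526126 * 0.74710568 = 0.9504


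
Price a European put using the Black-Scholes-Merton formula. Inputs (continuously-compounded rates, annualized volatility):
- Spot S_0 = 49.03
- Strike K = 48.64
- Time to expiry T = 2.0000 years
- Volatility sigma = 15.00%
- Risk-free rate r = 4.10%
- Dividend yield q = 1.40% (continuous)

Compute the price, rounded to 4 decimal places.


Answer: Price = 2.6383

Derivation:
d1 = (ln(S/K) + (r - q + 0.5*sigma^2) * T) / (sigma * sqrt(T)) = 0.39827138
d2 = d1 - sigma * sqrt(T) = 0.18613935
exp(-rT) = 0.92127196; exp(-qT) = 0.97238837
P = K * exp(-rT) * N(-d2) - S_0 * exp(-qT) * N(-d1)
N(-d1) = 0.34521508; N(-d2) = 0.42616774
P = 48.6400 * 0.92127196 * 0.42616774 - 49.0300 * 0.97238837 * 0.34521508 = 2.6383


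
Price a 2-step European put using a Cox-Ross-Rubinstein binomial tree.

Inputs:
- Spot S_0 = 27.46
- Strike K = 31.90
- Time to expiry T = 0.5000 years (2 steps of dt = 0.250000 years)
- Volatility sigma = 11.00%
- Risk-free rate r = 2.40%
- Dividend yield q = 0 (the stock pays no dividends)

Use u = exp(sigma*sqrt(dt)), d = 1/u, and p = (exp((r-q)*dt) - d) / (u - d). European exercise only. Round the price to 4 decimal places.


dt = T/N = 0.250000
u = exp(sigma*sqrt(dt)) = 1.056541; d = 1/u = 0.946485
p = (exp((r-q)*dt) - d) / (u - d) = 0.540935
Discount per step: exp(-r*dt) = 0.994018
Stock lattice S(k, i) with i counting down-moves:
  k=0: S(0,0) = 27.4600
  k=1: S(1,0) = 29.0126; S(1,1) = 25.9905
  k=2: S(2,0) = 30.6530; S(2,1) = 27.4600; S(2,2) = 24.5996
Terminal payoffs V(N, i) = max(K - S_T, 0):
  V(2,0) = 1.247004; V(2,1) = 4.440000; V(2,2) = 7.300395
Backward induction: V(k, i) = exp(-r*dt) * [p * V(k+1, i) + (1-p) * V(k+1, i+1)].
  V(1,0) = exp(-r*dt) * [p*1.247004 + (1-p)*4.440000] = 2.696568
  V(1,1) = exp(-r*dt) * [p*4.440000 + (1-p)*7.300395] = 5.718691
  V(0,0) = exp(-r*dt) * [p*2.696568 + (1-p)*5.718691] = 4.059488

Answer: Price = V(0,0) = 4.0595


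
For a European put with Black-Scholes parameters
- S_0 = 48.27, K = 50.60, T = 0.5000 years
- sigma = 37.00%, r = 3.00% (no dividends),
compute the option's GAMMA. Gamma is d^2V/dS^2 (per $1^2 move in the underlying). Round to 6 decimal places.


Answer: Gamma = 0.031589

Derivation:
d1 = 0.0079642139; d2 = -0.2536652951
phi(d1) = 0.3989296284; exp(-qT) = 1.0000000000; exp(-rT) = 0.9851119396
Gamma = exp(-qT) * phi(d1) / (S * sigma * sqrt(T)) = 1.0000000000 * 0.3989296284 / (48.2700 * 0.3700 * 0.7071067812) = 0.031589


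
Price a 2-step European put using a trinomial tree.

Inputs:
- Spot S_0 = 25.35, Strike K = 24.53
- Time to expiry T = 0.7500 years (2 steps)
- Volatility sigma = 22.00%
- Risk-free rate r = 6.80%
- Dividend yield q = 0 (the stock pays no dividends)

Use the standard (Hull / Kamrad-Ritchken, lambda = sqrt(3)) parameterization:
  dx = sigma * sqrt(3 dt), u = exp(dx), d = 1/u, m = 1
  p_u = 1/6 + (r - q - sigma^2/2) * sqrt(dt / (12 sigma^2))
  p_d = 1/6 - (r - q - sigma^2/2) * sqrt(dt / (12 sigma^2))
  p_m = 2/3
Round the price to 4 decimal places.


dt = T/N = 0.375000; dx = sigma*sqrt(3*dt) = 0.233345
u = exp(dx) = 1.262817; d = 1/u = 0.791880
p_u = 0.201861, p_m = 0.666667, p_d = 0.131472
Discount per step: exp(-r*dt) = 0.974822
Stock lattice S(k, j) with j the centered position index:
  k=0: S(0,+0) = 25.3500
  k=1: S(1,-1) = 20.0742; S(1,+0) = 25.3500; S(1,+1) = 32.0124
  k=2: S(2,-2) = 15.8963; S(2,-1) = 20.0742; S(2,+0) = 25.3500; S(2,+1) = 32.0124; S(2,+2) = 40.4258
Terminal payoffs V(N, j) = max(K - S_T, 0):
  V(2,-2) = 8.633670; V(2,-1) = 4.455838; V(2,+0) = 0.000000; V(2,+1) = 0.000000; V(2,+2) = 0.000000
Backward induction: V(k, j) = exp(-r*dt) * [p_u * V(k+1, j+1) + p_m * V(k+1, j) + p_d * V(k+1, j-1)]
  V(1,-1) = exp(-r*dt) * [p_u*0.000000 + p_m*4.455838 + p_d*8.633670] = 4.002275
  V(1,+0) = exp(-r*dt) * [p_u*0.000000 + p_m*0.000000 + p_d*4.455838] = 0.571069
  V(1,+1) = exp(-r*dt) * [p_u*0.000000 + p_m*0.000000 + p_d*0.000000] = 0.000000
  V(0,+0) = exp(-r*dt) * [p_u*0.000000 + p_m*0.571069 + p_d*4.002275] = 0.884066

Answer: Price = V(0,0) = 0.8841


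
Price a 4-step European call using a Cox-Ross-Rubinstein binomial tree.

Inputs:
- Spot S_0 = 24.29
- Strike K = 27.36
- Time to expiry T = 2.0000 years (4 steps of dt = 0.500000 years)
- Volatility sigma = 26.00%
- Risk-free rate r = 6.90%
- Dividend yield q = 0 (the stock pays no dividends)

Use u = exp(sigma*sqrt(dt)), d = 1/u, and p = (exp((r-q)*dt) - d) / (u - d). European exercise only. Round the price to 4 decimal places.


Answer: Price = V(0,0) = 3.8556

Derivation:
dt = T/N = 0.500000
u = exp(sigma*sqrt(dt)) = 1.201833; d = 1/u = 0.832062
p = (exp((r-q)*dt) - d) / (u - d) = 0.549096
Discount per step: exp(-r*dt) = 0.966088
Stock lattice S(k, i) with i counting down-moves:
  k=0: S(0,0) = 24.2900
  k=1: S(1,0) = 29.1925; S(1,1) = 20.2108
  k=2: S(2,0) = 35.0845; S(2,1) = 24.2900; S(2,2) = 16.8166
  k=3: S(3,0) = 42.1657; S(3,1) = 29.1925; S(3,2) = 20.2108; S(3,3) = 13.9925
  k=4: S(4,0) = 50.6762; S(4,1) = 35.0845; S(4,2) = 24.2900; S(4,3) = 16.8166; S(4,4) = 11.6426
Terminal payoffs V(N, i) = max(S_T - K, 0):
  V(4,0) = 23.316171; V(4,1) = 7.724529; V(4,2) = 0.000000; V(4,3) = 0.000000; V(4,4) = 0.000000
Backward induction: V(k, i) = exp(-r*dt) * [p * V(k+1, i) + (1-p) * V(k+1, i+1)].
  V(3,0) = exp(-r*dt) * [p*23.316171 + (1-p)*7.724529] = 15.733563
  V(3,1) = exp(-r*dt) * [p*7.724529 + (1-p)*0.000000] = 4.097674
  V(3,2) = exp(-r*dt) * [p*0.000000 + (1-p)*0.000000] = 0.000000
  V(3,3) = exp(-r*dt) * [p*0.000000 + (1-p)*0.000000] = 0.000000
  V(2,0) = exp(-r*dt) * [p*15.733563 + (1-p)*4.097674] = 10.131270
  V(2,1) = exp(-r*dt) * [p*4.097674 + (1-p)*0.000000] = 2.173716
  V(2,2) = exp(-r*dt) * [p*0.000000 + (1-p)*0.000000] = 0.000000
  V(1,0) = exp(-r*dt) * [p*10.131270 + (1-p)*2.173716] = 6.321290
  V(1,1) = exp(-r*dt) * [p*2.173716 + (1-p)*0.000000] = 1.153103
  V(0,0) = exp(-r*dt) * [p*6.321290 + (1-p)*1.153103] = 3.855596


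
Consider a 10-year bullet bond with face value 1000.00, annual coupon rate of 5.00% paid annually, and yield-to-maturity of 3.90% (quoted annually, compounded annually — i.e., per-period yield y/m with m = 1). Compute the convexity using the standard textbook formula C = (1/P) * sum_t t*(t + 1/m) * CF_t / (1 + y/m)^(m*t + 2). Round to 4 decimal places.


Answer: Convexity = 77.7335

Derivation:
Coupon per period c = face * coupon_rate / m = 50.000000
Periods per year m = 1; per-period yield y/m = 0.039000
Number of cashflows N = 10
Cashflows (t years, CF_t, discount factor 1/(1+y/m)^(m*t), PV):
  t = 1.0000: CF_t = 50.000000, DF = 0.962464, PV = 48.123195
  t = 2.0000: CF_t = 50.000000, DF = 0.926337, PV = 46.316839
  t = 3.0000: CF_t = 50.000000, DF = 0.891566, PV = 44.578286
  t = 4.0000: CF_t = 50.000000, DF = 0.858100, PV = 42.904991
  t = 5.0000: CF_t = 50.000000, DF = 0.825890, PV = 41.294505
  t = 6.0000: CF_t = 50.000000, DF = 0.794889, PV = 39.744471
  t = 7.0000: CF_t = 50.000000, DF = 0.765052, PV = 38.252619
  t = 8.0000: CF_t = 50.000000, DF = 0.736335, PV = 36.816765
  t = 9.0000: CF_t = 50.000000, DF = 0.708696, PV = 35.434807
  t = 10.0000: CF_t = 1050.000000, DF = 0.682094, PV = 716.199187
Price P = sum_t PV_t = 1089.665664
Convexity numerator sum_t t*(t + 1/m) * CF_t / (1+y/m)^(m*t + 2):
  t = 1.0000: term = 89.156571
  t = 2.0000: term = 257.429945
  t = 3.0000: term = 495.534062
  t = 4.0000: term = 794.889417
  t = 5.0000: term = 1147.578561
  t = 6.0000: term = 1546.304124
  t = 7.0000: term = 1984.349213
  t = 8.0000: term = 2455.540069
  t = 9.0000: term = 2954.210862
  t = 10.0000: term = 72978.580812
Convexity = (1/P) * sum = 84703.573637 / 1089.665664 = 77.733544
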